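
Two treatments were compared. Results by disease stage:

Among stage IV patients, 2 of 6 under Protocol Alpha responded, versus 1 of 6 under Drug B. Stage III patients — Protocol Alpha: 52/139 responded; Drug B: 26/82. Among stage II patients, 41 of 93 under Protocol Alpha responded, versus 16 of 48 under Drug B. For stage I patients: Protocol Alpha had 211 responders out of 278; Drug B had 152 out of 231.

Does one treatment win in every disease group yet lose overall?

No

Stage IV: Protocol Alpha 2/6 = 33.3%, Drug B 1/6 = 16.7% → Protocol Alpha
Stage III: Protocol Alpha 52/139 = 37.4%, Drug B 26/82 = 31.7% → Protocol Alpha
Stage II: Protocol Alpha 41/93 = 44.1%, Drug B 16/48 = 33.3% → Protocol Alpha
Stage I: Protocol Alpha 211/278 = 75.9%, Drug B 152/231 = 65.8% → Protocol Alpha
Overall: Protocol Alpha 306/516 = 59.3%, Drug B 195/367 = 53.1% → Protocol Alpha
Protocol Alpha wins overall and in every disease group — no reversal.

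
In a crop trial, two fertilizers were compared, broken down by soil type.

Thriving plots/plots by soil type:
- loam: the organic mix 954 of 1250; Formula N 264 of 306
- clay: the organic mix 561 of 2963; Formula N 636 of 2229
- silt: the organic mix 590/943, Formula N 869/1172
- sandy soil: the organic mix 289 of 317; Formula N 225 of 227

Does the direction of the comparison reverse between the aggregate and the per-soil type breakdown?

Loam: the organic mix 954/1250 = 76.3%, Formula N 264/306 = 86.3% → Formula N
Clay: the organic mix 561/2963 = 18.9%, Formula N 636/2229 = 28.5% → Formula N
Silt: the organic mix 590/943 = 62.6%, Formula N 869/1172 = 74.1% → Formula N
Sandy soil: the organic mix 289/317 = 91.2%, Formula N 225/227 = 99.1% → Formula N
Overall: the organic mix 2394/5473 = 43.7%, Formula N 1994/3934 = 50.7% → Formula N
Formula N wins overall and in every soil group — no reversal.

No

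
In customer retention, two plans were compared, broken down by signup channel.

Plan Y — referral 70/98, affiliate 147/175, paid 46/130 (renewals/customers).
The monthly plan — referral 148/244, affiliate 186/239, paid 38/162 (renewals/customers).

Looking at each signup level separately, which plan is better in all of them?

Plan Y

Referral: Plan Y 70/98 = 71.4%, the monthly plan 148/244 = 60.7% → Plan Y
Affiliate: Plan Y 147/175 = 84.0%, the monthly plan 186/239 = 77.8% → Plan Y
Paid: Plan Y 46/130 = 35.4%, the monthly plan 38/162 = 23.5% → Plan Y
Plan Y has the higher rate in all 3 groups.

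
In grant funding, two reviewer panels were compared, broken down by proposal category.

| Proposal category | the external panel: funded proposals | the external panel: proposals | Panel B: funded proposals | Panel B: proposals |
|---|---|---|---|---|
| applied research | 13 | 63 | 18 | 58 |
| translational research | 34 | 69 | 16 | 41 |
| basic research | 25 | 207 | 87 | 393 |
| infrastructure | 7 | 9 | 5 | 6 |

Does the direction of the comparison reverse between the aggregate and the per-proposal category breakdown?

No

Applied research: the external panel 13/63 = 20.6%, Panel B 18/58 = 31.0% → Panel B
Translational research: the external panel 34/69 = 49.3%, Panel B 16/41 = 39.0% → the external panel
Basic research: the external panel 25/207 = 12.1%, Panel B 87/393 = 22.1% → Panel B
Infrastructure: the external panel 7/9 = 77.8%, Panel B 5/6 = 83.3% → Panel B
Overall: the external panel 79/348 = 22.7%, Panel B 126/498 = 25.3% → Panel B
Neither sweeps: the external panel wins 1 of 4 groups, Panel B wins 3. Panel B wins overall but not every group — no Simpson reversal.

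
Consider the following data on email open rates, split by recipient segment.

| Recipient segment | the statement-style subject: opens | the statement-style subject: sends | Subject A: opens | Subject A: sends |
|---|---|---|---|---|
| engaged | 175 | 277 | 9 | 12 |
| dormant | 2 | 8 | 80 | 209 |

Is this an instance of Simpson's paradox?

Yes

Engaged: the statement-style subject 175/277 = 63.2%, Subject A 9/12 = 75.0% → Subject A
Dormant: the statement-style subject 2/8 = 25.0%, Subject A 80/209 = 38.3% → Subject A
Overall: the statement-style subject 177/285 = 62.1%, Subject A 89/221 = 40.3% → the statement-style subject
Subject A wins each recipient group but the statement-style subject wins overall — the comparison reverses. Subject A's sends skew toward dormant, which has a lower base rate.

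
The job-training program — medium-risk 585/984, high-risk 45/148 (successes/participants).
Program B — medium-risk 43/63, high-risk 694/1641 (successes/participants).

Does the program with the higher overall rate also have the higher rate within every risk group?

No

Medium-risk: the job-training program 585/984 = 59.5%, Program B 43/63 = 68.3% → Program B
High-risk: the job-training program 45/148 = 30.4%, Program B 694/1641 = 42.3% → Program B
Overall: the job-training program 630/1132 = 55.7%, Program B 737/1704 = 43.3% → the job-training program
Program B wins each risk group but the job-training program wins overall — the comparison reverses. Program B's participants skew toward high-risk, which has a lower base rate.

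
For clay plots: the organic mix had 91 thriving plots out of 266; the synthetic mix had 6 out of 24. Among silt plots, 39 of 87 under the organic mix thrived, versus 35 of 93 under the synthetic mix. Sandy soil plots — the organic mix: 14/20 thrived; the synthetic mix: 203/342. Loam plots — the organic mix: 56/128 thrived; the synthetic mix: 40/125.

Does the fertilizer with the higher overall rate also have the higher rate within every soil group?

No

Clay: the organic mix 91/266 = 34.2%, the synthetic mix 6/24 = 25.0% → the organic mix
Silt: the organic mix 39/87 = 44.8%, the synthetic mix 35/93 = 37.6% → the organic mix
Sandy soil: the organic mix 14/20 = 70.0%, the synthetic mix 203/342 = 59.4% → the organic mix
Loam: the organic mix 56/128 = 43.8%, the synthetic mix 40/125 = 32.0% → the organic mix
Overall: the organic mix 200/501 = 39.9%, the synthetic mix 284/584 = 48.6% → the synthetic mix
The organic mix wins each soil group but the synthetic mix wins overall — the comparison reverses. The organic mix's plots skew toward clay, which has a lower base rate.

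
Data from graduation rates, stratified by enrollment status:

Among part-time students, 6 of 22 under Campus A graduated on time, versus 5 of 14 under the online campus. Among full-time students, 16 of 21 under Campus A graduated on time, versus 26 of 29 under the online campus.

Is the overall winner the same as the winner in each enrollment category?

Yes

Part-time: Campus A 6/22 = 27.3%, the online campus 5/14 = 35.7% → the online campus
Full-time: Campus A 16/21 = 76.2%, the online campus 26/29 = 89.7% → the online campus
Overall: Campus A 22/43 = 51.2%, the online campus 31/43 = 72.1% → the online campus
The online campus wins overall and in every enrollment group — no reversal.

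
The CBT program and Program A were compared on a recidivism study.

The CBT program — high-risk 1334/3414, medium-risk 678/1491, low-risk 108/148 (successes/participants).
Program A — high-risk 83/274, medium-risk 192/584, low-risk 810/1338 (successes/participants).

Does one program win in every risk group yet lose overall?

Yes

High-risk: the CBT program 1334/3414 = 39.1%, Program A 83/274 = 30.3% → the CBT program
Medium-risk: the CBT program 678/1491 = 45.5%, Program A 192/584 = 32.9% → the CBT program
Low-risk: the CBT program 108/148 = 73.0%, Program A 810/1338 = 60.5% → the CBT program
Overall: the CBT program 2120/5053 = 42.0%, Program A 1085/2196 = 49.4% → Program A
The CBT program wins each risk group but Program A wins overall — the comparison reverses. The CBT program's participants skew toward high-risk, which has a lower base rate.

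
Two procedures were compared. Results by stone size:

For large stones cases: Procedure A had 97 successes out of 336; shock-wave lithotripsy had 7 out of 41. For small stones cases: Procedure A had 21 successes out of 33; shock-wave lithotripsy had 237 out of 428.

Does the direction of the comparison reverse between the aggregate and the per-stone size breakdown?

Yes

Large stones: Procedure A 97/336 = 28.9%, shock-wave lithotripsy 7/41 = 17.1% → Procedure A
Small stones: Procedure A 21/33 = 63.6%, shock-wave lithotripsy 237/428 = 55.4% → Procedure A
Overall: Procedure A 118/369 = 32.0%, shock-wave lithotripsy 244/469 = 52.0% → shock-wave lithotripsy
Procedure A wins each stone group but shock-wave lithotripsy wins overall — the comparison reverses. Procedure A's cases skew toward large stones, which has a lower base rate.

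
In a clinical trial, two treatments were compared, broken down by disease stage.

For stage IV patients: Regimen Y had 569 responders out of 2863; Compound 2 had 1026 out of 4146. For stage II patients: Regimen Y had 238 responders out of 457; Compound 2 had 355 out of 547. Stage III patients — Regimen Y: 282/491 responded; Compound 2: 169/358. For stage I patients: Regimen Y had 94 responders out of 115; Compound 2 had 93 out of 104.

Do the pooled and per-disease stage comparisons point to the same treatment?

No

Stage IV: Regimen Y 569/2863 = 19.9%, Compound 2 1026/4146 = 24.7% → Compound 2
Stage II: Regimen Y 238/457 = 52.1%, Compound 2 355/547 = 64.9% → Compound 2
Stage III: Regimen Y 282/491 = 57.4%, Compound 2 169/358 = 47.2% → Regimen Y
Stage I: Regimen Y 94/115 = 81.7%, Compound 2 93/104 = 89.4% → Compound 2
Overall: Regimen Y 1183/3926 = 30.1%, Compound 2 1643/5155 = 31.9% → Compound 2
Neither sweeps: Regimen Y wins 1 of 4 groups, Compound 2 wins 3. Compound 2 wins overall but not every group — no Simpson reversal.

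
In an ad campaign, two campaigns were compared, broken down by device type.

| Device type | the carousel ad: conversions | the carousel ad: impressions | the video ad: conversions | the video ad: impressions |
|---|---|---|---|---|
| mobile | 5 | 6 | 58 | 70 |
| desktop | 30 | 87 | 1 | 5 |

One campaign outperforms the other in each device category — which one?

Mobile: the carousel ad 5/6 = 83.3%, the video ad 58/70 = 82.9% → the carousel ad
Desktop: the carousel ad 30/87 = 34.5%, the video ad 1/5 = 20.0% → the carousel ad
The carousel ad has the higher rate in both groups.

the carousel ad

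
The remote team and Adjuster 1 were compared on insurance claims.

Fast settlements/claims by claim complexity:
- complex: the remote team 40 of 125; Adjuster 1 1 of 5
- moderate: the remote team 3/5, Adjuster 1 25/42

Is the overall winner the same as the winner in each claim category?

Complex: the remote team 40/125 = 32.0%, Adjuster 1 1/5 = 20.0% → the remote team
Moderate: the remote team 3/5 = 60.0%, Adjuster 1 25/42 = 59.5% → the remote team
Overall: the remote team 43/130 = 33.1%, Adjuster 1 26/47 = 55.3% → Adjuster 1
The remote team wins each claim group but Adjuster 1 wins overall — the comparison reverses. The remote team's claims skew toward complex, which has a lower base rate.

No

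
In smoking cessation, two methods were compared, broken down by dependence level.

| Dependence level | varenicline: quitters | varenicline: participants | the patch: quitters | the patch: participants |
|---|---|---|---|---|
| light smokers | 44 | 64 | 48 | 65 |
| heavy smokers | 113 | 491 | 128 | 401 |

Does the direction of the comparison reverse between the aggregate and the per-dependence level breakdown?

No

Light smokers: varenicline 44/64 = 68.8%, the patch 48/65 = 73.8% → the patch
Heavy smokers: varenicline 113/491 = 23.0%, the patch 128/401 = 31.9% → the patch
Overall: varenicline 157/555 = 28.3%, the patch 176/466 = 37.8% → the patch
The patch wins overall and in every dependence group — no reversal.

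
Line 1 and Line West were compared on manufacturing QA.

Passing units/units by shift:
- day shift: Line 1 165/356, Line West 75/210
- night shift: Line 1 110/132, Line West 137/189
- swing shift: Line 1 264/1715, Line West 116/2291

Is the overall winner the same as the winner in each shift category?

Yes

Day shift: Line 1 165/356 = 46.3%, Line West 75/210 = 35.7% → Line 1
Night shift: Line 1 110/132 = 83.3%, Line West 137/189 = 72.5% → Line 1
Swing shift: Line 1 264/1715 = 15.4%, Line West 116/2291 = 5.1% → Line 1
Overall: Line 1 539/2203 = 24.5%, Line West 328/2690 = 12.2% → Line 1
Line 1 wins overall and in every shift group — no reversal.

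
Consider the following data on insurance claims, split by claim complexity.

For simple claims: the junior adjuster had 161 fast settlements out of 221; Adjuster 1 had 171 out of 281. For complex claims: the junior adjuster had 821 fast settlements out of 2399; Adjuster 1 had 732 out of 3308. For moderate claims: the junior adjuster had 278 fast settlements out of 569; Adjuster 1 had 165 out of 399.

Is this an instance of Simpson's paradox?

No

Simple: the junior adjuster 161/221 = 72.9%, Adjuster 1 171/281 = 60.9% → the junior adjuster
Complex: the junior adjuster 821/2399 = 34.2%, Adjuster 1 732/3308 = 22.1% → the junior adjuster
Moderate: the junior adjuster 278/569 = 48.9%, Adjuster 1 165/399 = 41.4% → the junior adjuster
Overall: the junior adjuster 1260/3189 = 39.5%, Adjuster 1 1068/3988 = 26.8% → the junior adjuster
The junior adjuster wins overall and in every claim group — no reversal.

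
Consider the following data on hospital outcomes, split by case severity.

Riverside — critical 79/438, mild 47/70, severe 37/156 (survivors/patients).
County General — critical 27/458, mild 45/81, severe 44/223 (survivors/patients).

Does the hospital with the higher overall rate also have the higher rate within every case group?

Critical: Riverside 79/438 = 18.0%, County General 27/458 = 5.9% → Riverside
Mild: Riverside 47/70 = 67.1%, County General 45/81 = 55.6% → Riverside
Severe: Riverside 37/156 = 23.7%, County General 44/223 = 19.7% → Riverside
Overall: Riverside 163/664 = 24.5%, County General 116/762 = 15.2% → Riverside
Riverside wins overall and in every case group — no reversal.

Yes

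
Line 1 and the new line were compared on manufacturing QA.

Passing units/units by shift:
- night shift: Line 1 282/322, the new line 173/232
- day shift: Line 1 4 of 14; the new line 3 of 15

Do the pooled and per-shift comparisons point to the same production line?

Night shift: Line 1 282/322 = 87.6%, the new line 173/232 = 74.6% → Line 1
Day shift: Line 1 4/14 = 28.6%, the new line 3/15 = 20.0% → Line 1
Overall: Line 1 286/336 = 85.1%, the new line 176/247 = 71.3% → Line 1
Line 1 wins overall and in every shift group — no reversal.

Yes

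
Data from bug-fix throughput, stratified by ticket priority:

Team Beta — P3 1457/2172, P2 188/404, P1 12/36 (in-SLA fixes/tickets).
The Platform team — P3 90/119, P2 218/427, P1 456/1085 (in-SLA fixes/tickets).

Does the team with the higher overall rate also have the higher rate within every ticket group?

No

P3: Team Beta 1457/2172 = 67.1%, the Platform team 90/119 = 75.6% → the Platform team
P2: Team Beta 188/404 = 46.5%, the Platform team 218/427 = 51.1% → the Platform team
P1: Team Beta 12/36 = 33.3%, the Platform team 456/1085 = 42.0% → the Platform team
Overall: Team Beta 1657/2612 = 63.4%, the Platform team 764/1631 = 46.8% → Team Beta
The Platform team wins each ticket group but Team Beta wins overall — the comparison reverses. The Platform team's tickets skew toward P1, which has a lower base rate.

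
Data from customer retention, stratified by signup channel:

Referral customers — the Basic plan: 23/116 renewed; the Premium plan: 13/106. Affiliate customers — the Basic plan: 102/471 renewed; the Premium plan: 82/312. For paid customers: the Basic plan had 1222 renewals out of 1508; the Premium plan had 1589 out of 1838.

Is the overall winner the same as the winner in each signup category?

No

Referral: the Basic plan 23/116 = 19.8%, the Premium plan 13/106 = 12.3% → the Basic plan
Affiliate: the Basic plan 102/471 = 21.7%, the Premium plan 82/312 = 26.3% → the Premium plan
Paid: the Basic plan 1222/1508 = 81.0%, the Premium plan 1589/1838 = 86.5% → the Premium plan
Overall: the Basic plan 1347/2095 = 64.3%, the Premium plan 1684/2256 = 74.6% → the Premium plan
Neither sweeps: the Basic plan wins 1 of 3 groups, the Premium plan wins 2. The Premium plan wins overall but not every group — no Simpson reversal.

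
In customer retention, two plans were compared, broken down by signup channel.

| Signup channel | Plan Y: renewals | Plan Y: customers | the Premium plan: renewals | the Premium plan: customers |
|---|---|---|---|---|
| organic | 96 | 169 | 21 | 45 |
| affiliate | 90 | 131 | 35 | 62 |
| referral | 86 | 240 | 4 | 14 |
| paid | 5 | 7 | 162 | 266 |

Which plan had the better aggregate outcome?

the Premium plan

Organic: Plan Y 96/169 = 56.8%, the Premium plan 21/45 = 46.7% → Plan Y
Affiliate: Plan Y 90/131 = 68.7%, the Premium plan 35/62 = 56.5% → Plan Y
Referral: Plan Y 86/240 = 35.8%, the Premium plan 4/14 = 28.6% → Plan Y
Paid: Plan Y 5/7 = 71.4%, the Premium plan 162/266 = 60.9% → Plan Y
Overall: Plan Y 277/547 = 50.6%, the Premium plan 222/387 = 57.4% → the Premium plan
(Plan Y wins every signup group but the Premium plan wins overall — Plan Y's customers skew toward the low-rate referral group.)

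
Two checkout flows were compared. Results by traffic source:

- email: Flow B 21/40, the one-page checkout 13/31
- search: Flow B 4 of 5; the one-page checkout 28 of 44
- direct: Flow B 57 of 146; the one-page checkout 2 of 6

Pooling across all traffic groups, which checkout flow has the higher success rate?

Email: Flow B 21/40 = 52.5%, the one-page checkout 13/31 = 41.9% → Flow B
Search: Flow B 4/5 = 80.0%, the one-page checkout 28/44 = 63.6% → Flow B
Direct: Flow B 57/146 = 39.0%, the one-page checkout 2/6 = 33.3% → Flow B
Overall: Flow B 82/191 = 42.9%, the one-page checkout 43/81 = 53.1% → the one-page checkout
(Flow B wins every traffic group but the one-page checkout wins overall — Flow B's sessions skew toward the low-rate direct group.)

the one-page checkout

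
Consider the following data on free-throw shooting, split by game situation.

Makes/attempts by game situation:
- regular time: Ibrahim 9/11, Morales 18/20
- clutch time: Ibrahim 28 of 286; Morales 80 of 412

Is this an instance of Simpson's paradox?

Regular time: Ibrahim 9/11 = 81.8%, Morales 18/20 = 90.0% → Morales
Clutch time: Ibrahim 28/286 = 9.8%, Morales 80/412 = 19.4% → Morales
Overall: Ibrahim 37/297 = 12.5%, Morales 98/432 = 22.7% → Morales
Morales wins overall and in every game group — no reversal.

No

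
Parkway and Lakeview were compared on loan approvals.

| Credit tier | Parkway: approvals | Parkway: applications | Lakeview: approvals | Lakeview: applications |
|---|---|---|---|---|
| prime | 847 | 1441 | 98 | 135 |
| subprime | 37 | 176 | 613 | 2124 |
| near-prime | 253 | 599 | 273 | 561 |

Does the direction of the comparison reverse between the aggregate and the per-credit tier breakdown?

Yes

Prime: Parkway 847/1441 = 58.8%, Lakeview 98/135 = 72.6% → Lakeview
Subprime: Parkway 37/176 = 21.0%, Lakeview 613/2124 = 28.9% → Lakeview
Near-prime: Parkway 253/599 = 42.2%, Lakeview 273/561 = 48.7% → Lakeview
Overall: Parkway 1137/2216 = 51.3%, Lakeview 984/2820 = 34.9% → Parkway
Lakeview wins each credit group but Parkway wins overall — the comparison reverses. Lakeview's applications skew toward subprime, which has a lower base rate.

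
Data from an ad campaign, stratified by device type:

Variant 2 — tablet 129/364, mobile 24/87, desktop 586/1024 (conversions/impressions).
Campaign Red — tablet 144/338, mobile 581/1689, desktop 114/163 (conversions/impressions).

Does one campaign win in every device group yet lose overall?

Tablet: Variant 2 129/364 = 35.4%, Campaign Red 144/338 = 42.6% → Campaign Red
Mobile: Variant 2 24/87 = 27.6%, Campaign Red 581/1689 = 34.4% → Campaign Red
Desktop: Variant 2 586/1024 = 57.2%, Campaign Red 114/163 = 69.9% → Campaign Red
Overall: Variant 2 739/1475 = 50.1%, Campaign Red 839/2190 = 38.3% → Variant 2
Campaign Red wins each device group but Variant 2 wins overall — the comparison reverses. Campaign Red's impressions skew toward mobile, which has a lower base rate.

Yes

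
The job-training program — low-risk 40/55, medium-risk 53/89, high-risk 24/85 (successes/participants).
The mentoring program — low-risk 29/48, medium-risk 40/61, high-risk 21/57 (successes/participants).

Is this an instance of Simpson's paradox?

No

Low-risk: the job-training program 40/55 = 72.7%, the mentoring program 29/48 = 60.4% → the job-training program
Medium-risk: the job-training program 53/89 = 59.6%, the mentoring program 40/61 = 65.6% → the mentoring program
High-risk: the job-training program 24/85 = 28.2%, the mentoring program 21/57 = 36.8% → the mentoring program
Overall: the job-training program 117/229 = 51.1%, the mentoring program 90/166 = 54.2% → the mentoring program
Neither sweeps: the job-training program wins 1 of 3 groups, the mentoring program wins 2. The mentoring program wins overall but not every group — no Simpson reversal.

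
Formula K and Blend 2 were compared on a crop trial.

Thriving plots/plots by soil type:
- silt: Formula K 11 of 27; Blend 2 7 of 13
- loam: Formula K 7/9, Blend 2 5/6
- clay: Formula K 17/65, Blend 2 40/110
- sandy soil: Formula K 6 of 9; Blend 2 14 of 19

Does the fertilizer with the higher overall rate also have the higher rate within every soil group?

Yes

Silt: Formula K 11/27 = 40.7%, Blend 2 7/13 = 53.8% → Blend 2
Loam: Formula K 7/9 = 77.8%, Blend 2 5/6 = 83.3% → Blend 2
Clay: Formula K 17/65 = 26.2%, Blend 2 40/110 = 36.4% → Blend 2
Sandy soil: Formula K 6/9 = 66.7%, Blend 2 14/19 = 73.7% → Blend 2
Overall: Formula K 41/110 = 37.3%, Blend 2 66/148 = 44.6% → Blend 2
Blend 2 wins overall and in every soil group — no reversal.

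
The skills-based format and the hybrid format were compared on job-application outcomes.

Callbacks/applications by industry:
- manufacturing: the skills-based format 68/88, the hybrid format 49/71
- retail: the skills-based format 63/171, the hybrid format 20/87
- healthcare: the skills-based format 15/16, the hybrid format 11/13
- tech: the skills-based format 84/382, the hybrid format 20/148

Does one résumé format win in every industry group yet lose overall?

Manufacturing: the skills-based format 68/88 = 77.3%, the hybrid format 49/71 = 69.0% → the skills-based format
Retail: the skills-based format 63/171 = 36.8%, the hybrid format 20/87 = 23.0% → the skills-based format
Healthcare: the skills-based format 15/16 = 93.8%, the hybrid format 11/13 = 84.6% → the skills-based format
Tech: the skills-based format 84/382 = 22.0%, the hybrid format 20/148 = 13.5% → the skills-based format
Overall: the skills-based format 230/657 = 35.0%, the hybrid format 100/319 = 31.3% → the skills-based format
The skills-based format wins overall and in every industry group — no reversal.

No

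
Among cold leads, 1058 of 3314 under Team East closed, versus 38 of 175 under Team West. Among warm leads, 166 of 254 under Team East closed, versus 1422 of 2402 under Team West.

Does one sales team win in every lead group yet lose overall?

Yes

Cold: Team East 1058/3314 = 31.9%, Team West 38/175 = 21.7% → Team East
Warm: Team East 166/254 = 65.4%, Team West 1422/2402 = 59.2% → Team East
Overall: Team East 1224/3568 = 34.3%, Team West 1460/2577 = 56.7% → Team West
Team East wins each lead group but Team West wins overall — the comparison reverses. Team East's leads skew toward cold, which has a lower base rate.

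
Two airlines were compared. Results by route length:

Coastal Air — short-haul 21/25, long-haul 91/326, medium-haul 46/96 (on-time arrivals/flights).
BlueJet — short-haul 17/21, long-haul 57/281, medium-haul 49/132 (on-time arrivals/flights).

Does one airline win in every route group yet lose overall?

No

Short-haul: Coastal Air 21/25 = 84.0%, BlueJet 17/21 = 81.0% → Coastal Air
Long-haul: Coastal Air 91/326 = 27.9%, BlueJet 57/281 = 20.3% → Coastal Air
Medium-haul: Coastal Air 46/96 = 47.9%, BlueJet 49/132 = 37.1% → Coastal Air
Overall: Coastal Air 158/447 = 35.3%, BlueJet 123/434 = 28.3% → Coastal Air
Coastal Air wins overall and in every route group — no reversal.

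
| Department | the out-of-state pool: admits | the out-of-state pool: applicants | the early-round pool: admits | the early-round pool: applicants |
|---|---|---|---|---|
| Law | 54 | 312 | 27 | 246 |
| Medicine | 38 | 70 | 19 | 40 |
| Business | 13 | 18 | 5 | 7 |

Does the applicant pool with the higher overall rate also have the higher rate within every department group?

Yes

Law: the out-of-state pool 54/312 = 17.3%, the early-round pool 27/246 = 11.0% → the out-of-state pool
Medicine: the out-of-state pool 38/70 = 54.3%, the early-round pool 19/40 = 47.5% → the out-of-state pool
Business: the out-of-state pool 13/18 = 72.2%, the early-round pool 5/7 = 71.4% → the out-of-state pool
Overall: the out-of-state pool 105/400 = 26.2%, the early-round pool 51/293 = 17.4% → the out-of-state pool
The out-of-state pool wins overall and in every department group — no reversal.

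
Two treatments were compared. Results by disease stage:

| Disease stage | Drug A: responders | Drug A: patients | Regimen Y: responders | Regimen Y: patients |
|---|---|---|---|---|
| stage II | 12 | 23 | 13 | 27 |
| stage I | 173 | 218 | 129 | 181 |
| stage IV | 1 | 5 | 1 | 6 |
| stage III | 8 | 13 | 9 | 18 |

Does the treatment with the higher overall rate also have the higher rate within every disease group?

Yes

Stage II: Drug A 12/23 = 52.2%, Regimen Y 13/27 = 48.1% → Drug A
Stage I: Drug A 173/218 = 79.4%, Regimen Y 129/181 = 71.3% → Drug A
Stage IV: Drug A 1/5 = 20.0%, Regimen Y 1/6 = 16.7% → Drug A
Stage III: Drug A 8/13 = 61.5%, Regimen Y 9/18 = 50.0% → Drug A
Overall: Drug A 194/259 = 74.9%, Regimen Y 152/232 = 65.5% → Drug A
Drug A wins overall and in every disease group — no reversal.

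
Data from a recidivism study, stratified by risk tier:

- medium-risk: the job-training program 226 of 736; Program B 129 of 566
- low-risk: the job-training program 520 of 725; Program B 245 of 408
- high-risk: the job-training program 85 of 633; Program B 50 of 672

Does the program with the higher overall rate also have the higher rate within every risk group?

Yes

Medium-risk: the job-training program 226/736 = 30.7%, Program B 129/566 = 22.8% → the job-training program
Low-risk: the job-training program 520/725 = 71.7%, Program B 245/408 = 60.0% → the job-training program
High-risk: the job-training program 85/633 = 13.4%, Program B 50/672 = 7.4% → the job-training program
Overall: the job-training program 831/2094 = 39.7%, Program B 424/1646 = 25.8% → the job-training program
The job-training program wins overall and in every risk group — no reversal.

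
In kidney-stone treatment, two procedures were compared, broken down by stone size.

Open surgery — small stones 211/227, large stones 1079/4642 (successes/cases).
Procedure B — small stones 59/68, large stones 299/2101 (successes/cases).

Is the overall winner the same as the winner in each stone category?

Small stones: open surgery 211/227 = 93.0%, Procedure B 59/68 = 86.8% → open surgery
Large stones: open surgery 1079/4642 = 23.2%, Procedure B 299/2101 = 14.2% → open surgery
Overall: open surgery 1290/4869 = 26.5%, Procedure B 358/2169 = 16.5% → open surgery
Open surgery wins overall and in every stone group — no reversal.

Yes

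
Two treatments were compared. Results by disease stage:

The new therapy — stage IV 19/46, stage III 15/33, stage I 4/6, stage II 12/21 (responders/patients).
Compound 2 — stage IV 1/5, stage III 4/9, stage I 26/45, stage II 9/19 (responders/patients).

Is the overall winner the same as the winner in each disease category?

No

Stage IV: the new therapy 19/46 = 41.3%, Compound 2 1/5 = 20.0% → the new therapy
Stage III: the new therapy 15/33 = 45.5%, Compound 2 4/9 = 44.4% → the new therapy
Stage I: the new therapy 4/6 = 66.7%, Compound 2 26/45 = 57.8% → the new therapy
Stage II: the new therapy 12/21 = 57.1%, Compound 2 9/19 = 47.4% → the new therapy
Overall: the new therapy 50/106 = 47.2%, Compound 2 40/78 = 51.3% → Compound 2
The new therapy wins each disease group but Compound 2 wins overall — the comparison reverses. The new therapy's patients skew toward stage IV, which has a lower base rate.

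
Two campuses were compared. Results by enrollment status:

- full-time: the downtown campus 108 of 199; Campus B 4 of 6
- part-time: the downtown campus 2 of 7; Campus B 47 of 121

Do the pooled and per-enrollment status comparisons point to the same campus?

Full-time: the downtown campus 108/199 = 54.3%, Campus B 4/6 = 66.7% → Campus B
Part-time: the downtown campus 2/7 = 28.6%, Campus B 47/121 = 38.8% → Campus B
Overall: the downtown campus 110/206 = 53.4%, Campus B 51/127 = 40.2% → the downtown campus
Campus B wins each enrollment group but the downtown campus wins overall — the comparison reverses. Campus B's students skew toward part-time, which has a lower base rate.

No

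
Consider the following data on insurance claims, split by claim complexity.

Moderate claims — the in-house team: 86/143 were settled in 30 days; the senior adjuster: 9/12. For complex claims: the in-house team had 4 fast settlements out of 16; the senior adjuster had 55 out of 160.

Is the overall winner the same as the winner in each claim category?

Moderate: the in-house team 86/143 = 60.1%, the senior adjuster 9/12 = 75.0% → the senior adjuster
Complex: the in-house team 4/16 = 25.0%, the senior adjuster 55/160 = 34.4% → the senior adjuster
Overall: the in-house team 90/159 = 56.6%, the senior adjuster 64/172 = 37.2% → the in-house team
The senior adjuster wins each claim group but the in-house team wins overall — the comparison reverses. The senior adjuster's claims skew toward complex, which has a lower base rate.

No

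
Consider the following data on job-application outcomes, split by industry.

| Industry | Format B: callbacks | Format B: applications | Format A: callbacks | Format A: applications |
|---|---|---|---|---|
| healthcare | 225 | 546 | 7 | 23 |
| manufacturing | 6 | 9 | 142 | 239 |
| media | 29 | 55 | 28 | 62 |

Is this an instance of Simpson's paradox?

Healthcare: Format B 225/546 = 41.2%, Format A 7/23 = 30.4% → Format B
Manufacturing: Format B 6/9 = 66.7%, Format A 142/239 = 59.4% → Format B
Media: Format B 29/55 = 52.7%, Format A 28/62 = 45.2% → Format B
Overall: Format B 260/610 = 42.6%, Format A 177/324 = 54.6% → Format A
Format B wins each industry group but Format A wins overall — the comparison reverses. Format B's applications skew toward healthcare, which has a lower base rate.

Yes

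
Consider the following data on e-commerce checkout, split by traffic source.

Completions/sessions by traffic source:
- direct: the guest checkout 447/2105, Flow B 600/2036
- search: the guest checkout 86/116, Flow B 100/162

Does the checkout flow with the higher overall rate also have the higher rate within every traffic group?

No

Direct: the guest checkout 447/2105 = 21.2%, Flow B 600/2036 = 29.5% → Flow B
Search: the guest checkout 86/116 = 74.1%, Flow B 100/162 = 61.7% → the guest checkout
Overall: the guest checkout 533/2221 = 24.0%, Flow B 700/2198 = 31.8% → Flow B
Neither sweeps: the guest checkout wins 1 of 2 groups, Flow B wins 1. Flow B wins overall but not every group — no Simpson reversal.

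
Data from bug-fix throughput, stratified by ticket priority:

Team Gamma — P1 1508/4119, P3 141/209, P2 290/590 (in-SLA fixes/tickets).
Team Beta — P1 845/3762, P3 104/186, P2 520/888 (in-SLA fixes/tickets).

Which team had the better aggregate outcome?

P1: Team Gamma 1508/4119 = 36.6%, Team Beta 845/3762 = 22.5% → Team Gamma
P3: Team Gamma 141/209 = 67.5%, Team Beta 104/186 = 55.9% → Team Gamma
P2: Team Gamma 290/590 = 49.2%, Team Beta 520/888 = 58.6% → Team Beta
Overall: Team Gamma 1939/4918 = 39.4%, Team Beta 1469/4836 = 30.4% → Team Gamma
(Neither sweeps every ticket group, but Team Gamma has the higher pooled rate.)

Team Gamma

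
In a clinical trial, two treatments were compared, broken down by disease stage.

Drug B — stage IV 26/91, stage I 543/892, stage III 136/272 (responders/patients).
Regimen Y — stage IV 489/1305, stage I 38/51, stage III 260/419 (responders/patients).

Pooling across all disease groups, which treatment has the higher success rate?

Stage IV: Drug B 26/91 = 28.6%, Regimen Y 489/1305 = 37.5% → Regimen Y
Stage I: Drug B 543/892 = 60.9%, Regimen Y 38/51 = 74.5% → Regimen Y
Stage III: Drug B 136/272 = 50.0%, Regimen Y 260/419 = 62.1% → Regimen Y
Overall: Drug B 705/1255 = 56.2%, Regimen Y 787/1775 = 44.3% → Drug B
(Regimen Y wins every disease group but Drug B wins overall — Regimen Y's patients skew toward the low-rate stage IV group.)

Drug B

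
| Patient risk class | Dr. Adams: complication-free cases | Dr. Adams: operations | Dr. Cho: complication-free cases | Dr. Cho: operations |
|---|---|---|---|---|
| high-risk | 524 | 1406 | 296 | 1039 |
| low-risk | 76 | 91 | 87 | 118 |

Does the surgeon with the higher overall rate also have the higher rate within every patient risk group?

Yes

High-risk: Dr. Adams 524/1406 = 37.3%, Dr. Cho 296/1039 = 28.5% → Dr. Adams
Low-risk: Dr. Adams 76/91 = 83.5%, Dr. Cho 87/118 = 73.7% → Dr. Adams
Overall: Dr. Adams 600/1497 = 40.1%, Dr. Cho 383/1157 = 33.1% → Dr. Adams
Dr. Adams wins overall and in every patient risk group — no reversal.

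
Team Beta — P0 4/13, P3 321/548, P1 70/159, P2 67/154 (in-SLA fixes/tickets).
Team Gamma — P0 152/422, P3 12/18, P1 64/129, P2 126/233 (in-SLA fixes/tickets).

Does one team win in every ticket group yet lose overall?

Yes

P0: Team Beta 4/13 = 30.8%, Team Gamma 152/422 = 36.0% → Team Gamma
P3: Team Beta 321/548 = 58.6%, Team Gamma 12/18 = 66.7% → Team Gamma
P1: Team Beta 70/159 = 44.0%, Team Gamma 64/129 = 49.6% → Team Gamma
P2: Team Beta 67/154 = 43.5%, Team Gamma 126/233 = 54.1% → Team Gamma
Overall: Team Beta 462/874 = 52.9%, Team Gamma 354/802 = 44.1% → Team Beta
Team Gamma wins each ticket group but Team Beta wins overall — the comparison reverses. Team Gamma's tickets skew toward P0, which has a lower base rate.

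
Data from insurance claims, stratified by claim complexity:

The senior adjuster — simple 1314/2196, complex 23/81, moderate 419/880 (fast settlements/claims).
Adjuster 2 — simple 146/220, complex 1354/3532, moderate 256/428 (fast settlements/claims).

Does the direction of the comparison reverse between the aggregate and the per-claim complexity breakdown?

Simple: the senior adjuster 1314/2196 = 59.8%, Adjuster 2 146/220 = 66.4% → Adjuster 2
Complex: the senior adjuster 23/81 = 28.4%, Adjuster 2 1354/3532 = 38.3% → Adjuster 2
Moderate: the senior adjuster 419/880 = 47.6%, Adjuster 2 256/428 = 59.8% → Adjuster 2
Overall: the senior adjuster 1756/3157 = 55.6%, Adjuster 2 1756/4180 = 42.0% → the senior adjuster
Adjuster 2 wins each claim group but the senior adjuster wins overall — the comparison reverses. Adjuster 2's claims skew toward complex, which has a lower base rate.

Yes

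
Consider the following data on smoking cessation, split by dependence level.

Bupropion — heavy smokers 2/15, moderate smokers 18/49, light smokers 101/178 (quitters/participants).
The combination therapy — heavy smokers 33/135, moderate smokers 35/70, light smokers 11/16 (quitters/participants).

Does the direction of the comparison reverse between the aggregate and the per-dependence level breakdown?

Heavy smokers: bupropion 2/15 = 13.3%, the combination therapy 33/135 = 24.4% → the combination therapy
Moderate smokers: bupropion 18/49 = 36.7%, the combination therapy 35/70 = 50.0% → the combination therapy
Light smokers: bupropion 101/178 = 56.7%, the combination therapy 11/16 = 68.8% → the combination therapy
Overall: bupropion 121/242 = 50.0%, the combination therapy 79/221 = 35.7% → bupropion
The combination therapy wins each dependence group but bupropion wins overall — the comparison reverses. The combination therapy's participants skew toward heavy smokers, which has a lower base rate.

Yes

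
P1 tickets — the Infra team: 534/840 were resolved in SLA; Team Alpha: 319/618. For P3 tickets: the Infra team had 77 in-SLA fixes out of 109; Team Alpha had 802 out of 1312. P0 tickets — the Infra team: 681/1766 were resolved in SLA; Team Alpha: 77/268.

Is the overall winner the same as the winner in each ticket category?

P1: the Infra team 534/840 = 63.6%, Team Alpha 319/618 = 51.6% → the Infra team
P3: the Infra team 77/109 = 70.6%, Team Alpha 802/1312 = 61.1% → the Infra team
P0: the Infra team 681/1766 = 38.6%, Team Alpha 77/268 = 28.7% → the Infra team
Overall: the Infra team 1292/2715 = 47.6%, Team Alpha 1198/2198 = 54.5% → Team Alpha
The Infra team wins each ticket group but Team Alpha wins overall — the comparison reverses. The Infra team's tickets skew toward P0, which has a lower base rate.

No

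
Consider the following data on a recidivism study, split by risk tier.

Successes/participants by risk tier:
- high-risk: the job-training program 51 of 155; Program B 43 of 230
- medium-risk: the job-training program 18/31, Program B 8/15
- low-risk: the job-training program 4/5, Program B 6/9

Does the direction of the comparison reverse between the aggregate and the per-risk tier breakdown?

High-risk: the job-training program 51/155 = 32.9%, Program B 43/230 = 18.7% → the job-training program
Medium-risk: the job-training program 18/31 = 58.1%, Program B 8/15 = 53.3% → the job-training program
Low-risk: the job-training program 4/5 = 80.0%, Program B 6/9 = 66.7% → the job-training program
Overall: the job-training program 73/191 = 38.2%, Program B 57/254 = 22.4% → the job-training program
The job-training program wins overall and in every risk group — no reversal.

No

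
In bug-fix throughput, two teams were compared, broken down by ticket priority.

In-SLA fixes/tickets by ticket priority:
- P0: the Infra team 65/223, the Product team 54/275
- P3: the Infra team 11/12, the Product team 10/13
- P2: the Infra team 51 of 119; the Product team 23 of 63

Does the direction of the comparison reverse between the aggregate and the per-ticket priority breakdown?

P0: the Infra team 65/223 = 29.1%, the Product team 54/275 = 19.6% → the Infra team
P3: the Infra team 11/12 = 91.7%, the Product team 10/13 = 76.9% → the Infra team
P2: the Infra team 51/119 = 42.9%, the Product team 23/63 = 36.5% → the Infra team
Overall: the Infra team 127/354 = 35.9%, the Product team 87/351 = 24.8% → the Infra team
The Infra team wins overall and in every ticket group — no reversal.

No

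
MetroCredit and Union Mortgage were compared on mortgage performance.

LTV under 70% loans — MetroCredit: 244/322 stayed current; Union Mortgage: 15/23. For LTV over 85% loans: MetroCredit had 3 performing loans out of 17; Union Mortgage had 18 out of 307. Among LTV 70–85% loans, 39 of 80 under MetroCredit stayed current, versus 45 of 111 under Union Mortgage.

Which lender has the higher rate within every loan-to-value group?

LTV under 70%: MetroCredit 244/322 = 75.8%, Union Mortgage 15/23 = 65.2% → MetroCredit
LTV over 85%: MetroCredit 3/17 = 17.6%, Union Mortgage 18/307 = 5.9% → MetroCredit
LTV 70–85%: MetroCredit 39/80 = 48.8%, Union Mortgage 45/111 = 40.5% → MetroCredit
MetroCredit has the higher rate in all 3 groups.

MetroCredit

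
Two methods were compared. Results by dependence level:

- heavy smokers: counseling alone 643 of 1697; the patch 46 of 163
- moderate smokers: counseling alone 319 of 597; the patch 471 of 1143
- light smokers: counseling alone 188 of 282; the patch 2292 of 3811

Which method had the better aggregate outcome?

the patch

Heavy smokers: counseling alone 643/1697 = 37.9%, the patch 46/163 = 28.2% → counseling alone
Moderate smokers: counseling alone 319/597 = 53.4%, the patch 471/1143 = 41.2% → counseling alone
Light smokers: counseling alone 188/282 = 66.7%, the patch 2292/3811 = 60.1% → counseling alone
Overall: counseling alone 1150/2576 = 44.6%, the patch 2809/5117 = 54.9% → the patch
(Counseling alone wins every dependence group but the patch wins overall — counseling alone's participants skew toward the low-rate heavy smokers group.)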